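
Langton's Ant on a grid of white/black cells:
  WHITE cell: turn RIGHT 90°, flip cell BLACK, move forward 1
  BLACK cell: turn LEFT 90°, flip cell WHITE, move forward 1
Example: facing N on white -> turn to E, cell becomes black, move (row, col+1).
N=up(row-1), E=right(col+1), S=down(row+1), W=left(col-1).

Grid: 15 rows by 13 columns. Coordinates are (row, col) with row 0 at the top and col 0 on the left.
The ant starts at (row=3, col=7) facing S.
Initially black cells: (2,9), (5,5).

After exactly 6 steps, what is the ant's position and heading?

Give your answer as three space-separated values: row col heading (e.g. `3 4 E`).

Answer: 4 8 S

Derivation:
Step 1: on WHITE (3,7): turn R to W, flip to black, move to (3,6). |black|=3
Step 2: on WHITE (3,6): turn R to N, flip to black, move to (2,6). |black|=4
Step 3: on WHITE (2,6): turn R to E, flip to black, move to (2,7). |black|=5
Step 4: on WHITE (2,7): turn R to S, flip to black, move to (3,7). |black|=6
Step 5: on BLACK (3,7): turn L to E, flip to white, move to (3,8). |black|=5
Step 6: on WHITE (3,8): turn R to S, flip to black, move to (4,8). |black|=6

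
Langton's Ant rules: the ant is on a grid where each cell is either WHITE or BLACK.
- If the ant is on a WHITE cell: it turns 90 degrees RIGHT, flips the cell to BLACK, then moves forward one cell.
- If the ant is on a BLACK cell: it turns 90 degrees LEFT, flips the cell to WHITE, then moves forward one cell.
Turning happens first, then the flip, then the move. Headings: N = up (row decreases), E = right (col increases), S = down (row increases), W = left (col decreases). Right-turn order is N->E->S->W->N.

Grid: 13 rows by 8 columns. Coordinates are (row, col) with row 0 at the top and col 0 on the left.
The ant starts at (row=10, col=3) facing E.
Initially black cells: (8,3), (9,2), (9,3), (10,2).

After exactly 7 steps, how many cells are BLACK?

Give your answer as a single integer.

Step 1: on WHITE (10,3): turn R to S, flip to black, move to (11,3). |black|=5
Step 2: on WHITE (11,3): turn R to W, flip to black, move to (11,2). |black|=6
Step 3: on WHITE (11,2): turn R to N, flip to black, move to (10,2). |black|=7
Step 4: on BLACK (10,2): turn L to W, flip to white, move to (10,1). |black|=6
Step 5: on WHITE (10,1): turn R to N, flip to black, move to (9,1). |black|=7
Step 6: on WHITE (9,1): turn R to E, flip to black, move to (9,2). |black|=8
Step 7: on BLACK (9,2): turn L to N, flip to white, move to (8,2). |black|=7

Answer: 7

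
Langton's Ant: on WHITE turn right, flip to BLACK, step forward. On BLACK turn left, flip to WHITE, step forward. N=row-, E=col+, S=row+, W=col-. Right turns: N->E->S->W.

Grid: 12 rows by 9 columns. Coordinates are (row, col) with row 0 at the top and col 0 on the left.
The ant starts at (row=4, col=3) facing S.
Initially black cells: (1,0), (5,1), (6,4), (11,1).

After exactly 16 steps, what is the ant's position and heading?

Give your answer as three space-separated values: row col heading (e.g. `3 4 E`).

Answer: 4 3 S

Derivation:
Step 1: on WHITE (4,3): turn R to W, flip to black, move to (4,2). |black|=5
Step 2: on WHITE (4,2): turn R to N, flip to black, move to (3,2). |black|=6
Step 3: on WHITE (3,2): turn R to E, flip to black, move to (3,3). |black|=7
Step 4: on WHITE (3,3): turn R to S, flip to black, move to (4,3). |black|=8
Step 5: on BLACK (4,3): turn L to E, flip to white, move to (4,4). |black|=7
Step 6: on WHITE (4,4): turn R to S, flip to black, move to (5,4). |black|=8
Step 7: on WHITE (5,4): turn R to W, flip to black, move to (5,3). |black|=9
Step 8: on WHITE (5,3): turn R to N, flip to black, move to (4,3). |black|=10
Step 9: on WHITE (4,3): turn R to E, flip to black, move to (4,4). |black|=11
Step 10: on BLACK (4,4): turn L to N, flip to white, move to (3,4). |black|=10
Step 11: on WHITE (3,4): turn R to E, flip to black, move to (3,5). |black|=11
Step 12: on WHITE (3,5): turn R to S, flip to black, move to (4,5). |black|=12
Step 13: on WHITE (4,5): turn R to W, flip to black, move to (4,4). |black|=13
Step 14: on WHITE (4,4): turn R to N, flip to black, move to (3,4). |black|=14
Step 15: on BLACK (3,4): turn L to W, flip to white, move to (3,3). |black|=13
Step 16: on BLACK (3,3): turn L to S, flip to white, move to (4,3). |black|=12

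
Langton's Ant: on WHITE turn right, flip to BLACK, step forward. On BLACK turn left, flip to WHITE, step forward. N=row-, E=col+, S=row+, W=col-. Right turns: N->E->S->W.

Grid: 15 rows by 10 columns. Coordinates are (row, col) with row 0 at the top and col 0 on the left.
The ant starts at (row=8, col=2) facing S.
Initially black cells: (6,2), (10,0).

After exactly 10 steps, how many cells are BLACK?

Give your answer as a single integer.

Answer: 8

Derivation:
Step 1: on WHITE (8,2): turn R to W, flip to black, move to (8,1). |black|=3
Step 2: on WHITE (8,1): turn R to N, flip to black, move to (7,1). |black|=4
Step 3: on WHITE (7,1): turn R to E, flip to black, move to (7,2). |black|=5
Step 4: on WHITE (7,2): turn R to S, flip to black, move to (8,2). |black|=6
Step 5: on BLACK (8,2): turn L to E, flip to white, move to (8,3). |black|=5
Step 6: on WHITE (8,3): turn R to S, flip to black, move to (9,3). |black|=6
Step 7: on WHITE (9,3): turn R to W, flip to black, move to (9,2). |black|=7
Step 8: on WHITE (9,2): turn R to N, flip to black, move to (8,2). |black|=8
Step 9: on WHITE (8,2): turn R to E, flip to black, move to (8,3). |black|=9
Step 10: on BLACK (8,3): turn L to N, flip to white, move to (7,3). |black|=8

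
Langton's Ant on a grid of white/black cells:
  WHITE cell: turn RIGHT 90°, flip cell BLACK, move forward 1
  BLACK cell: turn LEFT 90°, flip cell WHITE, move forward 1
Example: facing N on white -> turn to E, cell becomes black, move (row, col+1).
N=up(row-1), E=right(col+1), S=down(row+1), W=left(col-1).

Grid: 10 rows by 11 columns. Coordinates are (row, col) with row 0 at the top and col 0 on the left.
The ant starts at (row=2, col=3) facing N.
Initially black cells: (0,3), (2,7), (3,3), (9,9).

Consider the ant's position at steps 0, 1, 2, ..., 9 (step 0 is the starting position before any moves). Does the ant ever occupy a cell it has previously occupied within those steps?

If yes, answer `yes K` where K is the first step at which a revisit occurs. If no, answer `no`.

Answer: yes 7

Derivation:
Step 1: on WHITE (2,3): turn R to E, flip to black, move to (2,4). |black|=5 — new cell
Step 2: on WHITE (2,4): turn R to S, flip to black, move to (3,4). |black|=6 — new cell
Step 3: on WHITE (3,4): turn R to W, flip to black, move to (3,3). |black|=7 — new cell
Step 4: on BLACK (3,3): turn L to S, flip to white, move to (4,3). |black|=6 — new cell
Step 5: on WHITE (4,3): turn R to W, flip to black, move to (4,2). |black|=7 — new cell
Step 6: on WHITE (4,2): turn R to N, flip to black, move to (3,2). |black|=8 — new cell
Step 7: on WHITE (3,2): turn R to E, flip to black, move to (3,3). |black|=9 — REVISIT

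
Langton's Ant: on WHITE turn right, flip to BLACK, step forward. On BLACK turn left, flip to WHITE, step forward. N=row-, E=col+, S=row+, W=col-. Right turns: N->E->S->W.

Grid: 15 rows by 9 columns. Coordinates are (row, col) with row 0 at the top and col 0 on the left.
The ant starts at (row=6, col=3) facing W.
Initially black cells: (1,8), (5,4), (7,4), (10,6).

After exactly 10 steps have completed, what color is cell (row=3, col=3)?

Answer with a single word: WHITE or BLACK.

Step 1: on WHITE (6,3): turn R to N, flip to black, move to (5,3). |black|=5
Step 2: on WHITE (5,3): turn R to E, flip to black, move to (5,4). |black|=6
Step 3: on BLACK (5,4): turn L to N, flip to white, move to (4,4). |black|=5
Step 4: on WHITE (4,4): turn R to E, flip to black, move to (4,5). |black|=6
Step 5: on WHITE (4,5): turn R to S, flip to black, move to (5,5). |black|=7
Step 6: on WHITE (5,5): turn R to W, flip to black, move to (5,4). |black|=8
Step 7: on WHITE (5,4): turn R to N, flip to black, move to (4,4). |black|=9
Step 8: on BLACK (4,4): turn L to W, flip to white, move to (4,3). |black|=8
Step 9: on WHITE (4,3): turn R to N, flip to black, move to (3,3). |black|=9
Step 10: on WHITE (3,3): turn R to E, flip to black, move to (3,4). |black|=10

Answer: BLACK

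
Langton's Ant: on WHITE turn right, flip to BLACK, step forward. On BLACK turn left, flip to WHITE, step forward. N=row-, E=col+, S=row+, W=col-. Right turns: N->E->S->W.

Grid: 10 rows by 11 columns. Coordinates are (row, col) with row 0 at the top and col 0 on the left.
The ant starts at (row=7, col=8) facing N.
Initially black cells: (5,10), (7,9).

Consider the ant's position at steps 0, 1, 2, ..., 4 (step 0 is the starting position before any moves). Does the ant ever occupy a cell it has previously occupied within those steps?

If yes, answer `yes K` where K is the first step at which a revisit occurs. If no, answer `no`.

Answer: no

Derivation:
Step 1: on WHITE (7,8): turn R to E, flip to black, move to (7,9). |black|=3 — new cell
Step 2: on BLACK (7,9): turn L to N, flip to white, move to (6,9). |black|=2 — new cell
Step 3: on WHITE (6,9): turn R to E, flip to black, move to (6,10). |black|=3 — new cell
Step 4: on WHITE (6,10): turn R to S, flip to black, move to (7,10). |black|=4 — new cell
No revisit within 4 steps.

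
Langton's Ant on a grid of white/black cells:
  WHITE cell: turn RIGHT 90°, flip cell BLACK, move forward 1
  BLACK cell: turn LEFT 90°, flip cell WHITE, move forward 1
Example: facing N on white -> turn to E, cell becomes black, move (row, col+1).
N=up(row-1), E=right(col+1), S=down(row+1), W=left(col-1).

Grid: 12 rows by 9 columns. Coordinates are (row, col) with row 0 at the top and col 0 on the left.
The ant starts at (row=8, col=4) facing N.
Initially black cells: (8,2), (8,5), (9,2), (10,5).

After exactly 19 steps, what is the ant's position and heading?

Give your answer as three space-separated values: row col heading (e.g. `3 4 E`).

Answer: 5 4 E

Derivation:
Step 1: on WHITE (8,4): turn R to E, flip to black, move to (8,5). |black|=5
Step 2: on BLACK (8,5): turn L to N, flip to white, move to (7,5). |black|=4
Step 3: on WHITE (7,5): turn R to E, flip to black, move to (7,6). |black|=5
Step 4: on WHITE (7,6): turn R to S, flip to black, move to (8,6). |black|=6
Step 5: on WHITE (8,6): turn R to W, flip to black, move to (8,5). |black|=7
Step 6: on WHITE (8,5): turn R to N, flip to black, move to (7,5). |black|=8
Step 7: on BLACK (7,5): turn L to W, flip to white, move to (7,4). |black|=7
Step 8: on WHITE (7,4): turn R to N, flip to black, move to (6,4). |black|=8
Step 9: on WHITE (6,4): turn R to E, flip to black, move to (6,5). |black|=9
Step 10: on WHITE (6,5): turn R to S, flip to black, move to (7,5). |black|=10
Step 11: on WHITE (7,5): turn R to W, flip to black, move to (7,4). |black|=11
Step 12: on BLACK (7,4): turn L to S, flip to white, move to (8,4). |black|=10
Step 13: on BLACK (8,4): turn L to E, flip to white, move to (8,5). |black|=9
Step 14: on BLACK (8,5): turn L to N, flip to white, move to (7,5). |black|=8
Step 15: on BLACK (7,5): turn L to W, flip to white, move to (7,4). |black|=7
Step 16: on WHITE (7,4): turn R to N, flip to black, move to (6,4). |black|=8
Step 17: on BLACK (6,4): turn L to W, flip to white, move to (6,3). |black|=7
Step 18: on WHITE (6,3): turn R to N, flip to black, move to (5,3). |black|=8
Step 19: on WHITE (5,3): turn R to E, flip to black, move to (5,4). |black|=9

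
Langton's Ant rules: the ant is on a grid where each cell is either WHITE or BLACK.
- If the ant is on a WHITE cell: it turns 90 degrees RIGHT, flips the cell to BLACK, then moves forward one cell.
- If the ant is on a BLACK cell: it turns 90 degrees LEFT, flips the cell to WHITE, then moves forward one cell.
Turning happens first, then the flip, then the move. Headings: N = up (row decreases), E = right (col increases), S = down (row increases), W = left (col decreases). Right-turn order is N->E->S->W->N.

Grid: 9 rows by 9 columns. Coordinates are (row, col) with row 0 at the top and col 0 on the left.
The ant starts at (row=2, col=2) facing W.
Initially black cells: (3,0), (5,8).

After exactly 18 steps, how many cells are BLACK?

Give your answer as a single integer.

Step 1: on WHITE (2,2): turn R to N, flip to black, move to (1,2). |black|=3
Step 2: on WHITE (1,2): turn R to E, flip to black, move to (1,3). |black|=4
Step 3: on WHITE (1,3): turn R to S, flip to black, move to (2,3). |black|=5
Step 4: on WHITE (2,3): turn R to W, flip to black, move to (2,2). |black|=6
Step 5: on BLACK (2,2): turn L to S, flip to white, move to (3,2). |black|=5
Step 6: on WHITE (3,2): turn R to W, flip to black, move to (3,1). |black|=6
Step 7: on WHITE (3,1): turn R to N, flip to black, move to (2,1). |black|=7
Step 8: on WHITE (2,1): turn R to E, flip to black, move to (2,2). |black|=8
Step 9: on WHITE (2,2): turn R to S, flip to black, move to (3,2). |black|=9
Step 10: on BLACK (3,2): turn L to E, flip to white, move to (3,3). |black|=8
Step 11: on WHITE (3,3): turn R to S, flip to black, move to (4,3). |black|=9
Step 12: on WHITE (4,3): turn R to W, flip to black, move to (4,2). |black|=10
Step 13: on WHITE (4,2): turn R to N, flip to black, move to (3,2). |black|=11
Step 14: on WHITE (3,2): turn R to E, flip to black, move to (3,3). |black|=12
Step 15: on BLACK (3,3): turn L to N, flip to white, move to (2,3). |black|=11
Step 16: on BLACK (2,3): turn L to W, flip to white, move to (2,2). |black|=10
Step 17: on BLACK (2,2): turn L to S, flip to white, move to (3,2). |black|=9
Step 18: on BLACK (3,2): turn L to E, flip to white, move to (3,3). |black|=8

Answer: 8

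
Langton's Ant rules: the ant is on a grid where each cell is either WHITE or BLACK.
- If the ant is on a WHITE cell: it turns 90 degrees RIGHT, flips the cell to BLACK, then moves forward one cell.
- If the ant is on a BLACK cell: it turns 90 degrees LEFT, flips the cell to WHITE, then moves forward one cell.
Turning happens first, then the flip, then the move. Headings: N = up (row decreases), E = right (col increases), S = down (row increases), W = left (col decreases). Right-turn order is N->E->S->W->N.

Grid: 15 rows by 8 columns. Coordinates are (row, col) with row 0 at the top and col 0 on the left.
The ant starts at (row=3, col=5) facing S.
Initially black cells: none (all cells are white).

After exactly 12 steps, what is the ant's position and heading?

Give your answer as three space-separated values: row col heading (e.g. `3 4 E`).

Answer: 3 7 S

Derivation:
Step 1: on WHITE (3,5): turn R to W, flip to black, move to (3,4). |black|=1
Step 2: on WHITE (3,4): turn R to N, flip to black, move to (2,4). |black|=2
Step 3: on WHITE (2,4): turn R to E, flip to black, move to (2,5). |black|=3
Step 4: on WHITE (2,5): turn R to S, flip to black, move to (3,5). |black|=4
Step 5: on BLACK (3,5): turn L to E, flip to white, move to (3,6). |black|=3
Step 6: on WHITE (3,6): turn R to S, flip to black, move to (4,6). |black|=4
Step 7: on WHITE (4,6): turn R to W, flip to black, move to (4,5). |black|=5
Step 8: on WHITE (4,5): turn R to N, flip to black, move to (3,5). |black|=6
Step 9: on WHITE (3,5): turn R to E, flip to black, move to (3,6). |black|=7
Step 10: on BLACK (3,6): turn L to N, flip to white, move to (2,6). |black|=6
Step 11: on WHITE (2,6): turn R to E, flip to black, move to (2,7). |black|=7
Step 12: on WHITE (2,7): turn R to S, flip to black, move to (3,7). |black|=8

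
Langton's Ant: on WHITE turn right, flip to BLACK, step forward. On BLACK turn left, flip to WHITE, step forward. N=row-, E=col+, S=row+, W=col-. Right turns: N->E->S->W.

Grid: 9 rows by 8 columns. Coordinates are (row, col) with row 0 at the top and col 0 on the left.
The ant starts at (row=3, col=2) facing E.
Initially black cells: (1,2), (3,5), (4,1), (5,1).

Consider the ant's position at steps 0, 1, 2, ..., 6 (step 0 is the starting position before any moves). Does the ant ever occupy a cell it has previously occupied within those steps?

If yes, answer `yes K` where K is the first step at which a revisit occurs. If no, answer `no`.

Answer: no

Derivation:
Step 1: on WHITE (3,2): turn R to S, flip to black, move to (4,2). |black|=5 — new cell
Step 2: on WHITE (4,2): turn R to W, flip to black, move to (4,1). |black|=6 — new cell
Step 3: on BLACK (4,1): turn L to S, flip to white, move to (5,1). |black|=5 — new cell
Step 4: on BLACK (5,1): turn L to E, flip to white, move to (5,2). |black|=4 — new cell
Step 5: on WHITE (5,2): turn R to S, flip to black, move to (6,2). |black|=5 — new cell
Step 6: on WHITE (6,2): turn R to W, flip to black, move to (6,1). |black|=6 — new cell
No revisit within 6 steps.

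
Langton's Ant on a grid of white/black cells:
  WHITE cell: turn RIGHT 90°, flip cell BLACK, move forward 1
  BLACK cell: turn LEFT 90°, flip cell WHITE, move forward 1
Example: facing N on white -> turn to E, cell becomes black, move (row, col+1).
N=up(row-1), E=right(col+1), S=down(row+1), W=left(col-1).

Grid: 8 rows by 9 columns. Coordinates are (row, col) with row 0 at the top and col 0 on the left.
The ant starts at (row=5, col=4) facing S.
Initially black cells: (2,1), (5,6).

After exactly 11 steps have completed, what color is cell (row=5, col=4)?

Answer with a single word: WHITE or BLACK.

Step 1: on WHITE (5,4): turn R to W, flip to black, move to (5,3). |black|=3
Step 2: on WHITE (5,3): turn R to N, flip to black, move to (4,3). |black|=4
Step 3: on WHITE (4,3): turn R to E, flip to black, move to (4,4). |black|=5
Step 4: on WHITE (4,4): turn R to S, flip to black, move to (5,4). |black|=6
Step 5: on BLACK (5,4): turn L to E, flip to white, move to (5,5). |black|=5
Step 6: on WHITE (5,5): turn R to S, flip to black, move to (6,5). |black|=6
Step 7: on WHITE (6,5): turn R to W, flip to black, move to (6,4). |black|=7
Step 8: on WHITE (6,4): turn R to N, flip to black, move to (5,4). |black|=8
Step 9: on WHITE (5,4): turn R to E, flip to black, move to (5,5). |black|=9
Step 10: on BLACK (5,5): turn L to N, flip to white, move to (4,5). |black|=8
Step 11: on WHITE (4,5): turn R to E, flip to black, move to (4,6). |black|=9

Answer: BLACK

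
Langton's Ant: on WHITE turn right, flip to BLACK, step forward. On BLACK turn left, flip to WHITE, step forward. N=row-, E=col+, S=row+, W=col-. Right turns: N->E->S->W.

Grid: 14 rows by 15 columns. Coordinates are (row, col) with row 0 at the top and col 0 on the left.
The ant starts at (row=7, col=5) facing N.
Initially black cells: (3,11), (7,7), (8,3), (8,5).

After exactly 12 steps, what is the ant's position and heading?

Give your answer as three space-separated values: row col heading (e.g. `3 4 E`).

Step 1: on WHITE (7,5): turn R to E, flip to black, move to (7,6). |black|=5
Step 2: on WHITE (7,6): turn R to S, flip to black, move to (8,6). |black|=6
Step 3: on WHITE (8,6): turn R to W, flip to black, move to (8,5). |black|=7
Step 4: on BLACK (8,5): turn L to S, flip to white, move to (9,5). |black|=6
Step 5: on WHITE (9,5): turn R to W, flip to black, move to (9,4). |black|=7
Step 6: on WHITE (9,4): turn R to N, flip to black, move to (8,4). |black|=8
Step 7: on WHITE (8,4): turn R to E, flip to black, move to (8,5). |black|=9
Step 8: on WHITE (8,5): turn R to S, flip to black, move to (9,5). |black|=10
Step 9: on BLACK (9,5): turn L to E, flip to white, move to (9,6). |black|=9
Step 10: on WHITE (9,6): turn R to S, flip to black, move to (10,6). |black|=10
Step 11: on WHITE (10,6): turn R to W, flip to black, move to (10,5). |black|=11
Step 12: on WHITE (10,5): turn R to N, flip to black, move to (9,5). |black|=12

Answer: 9 5 N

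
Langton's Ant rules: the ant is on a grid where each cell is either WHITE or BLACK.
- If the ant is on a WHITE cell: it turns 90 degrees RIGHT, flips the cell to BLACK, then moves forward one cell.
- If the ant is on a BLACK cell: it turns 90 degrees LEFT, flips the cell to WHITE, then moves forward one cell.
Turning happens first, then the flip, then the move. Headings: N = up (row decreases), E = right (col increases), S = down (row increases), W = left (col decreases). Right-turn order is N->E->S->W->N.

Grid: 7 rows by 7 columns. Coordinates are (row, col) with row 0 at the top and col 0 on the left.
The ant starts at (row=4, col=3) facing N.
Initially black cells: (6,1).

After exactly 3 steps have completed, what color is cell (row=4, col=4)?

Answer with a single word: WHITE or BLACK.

Step 1: on WHITE (4,3): turn R to E, flip to black, move to (4,4). |black|=2
Step 2: on WHITE (4,4): turn R to S, flip to black, move to (5,4). |black|=3
Step 3: on WHITE (5,4): turn R to W, flip to black, move to (5,3). |black|=4

Answer: BLACK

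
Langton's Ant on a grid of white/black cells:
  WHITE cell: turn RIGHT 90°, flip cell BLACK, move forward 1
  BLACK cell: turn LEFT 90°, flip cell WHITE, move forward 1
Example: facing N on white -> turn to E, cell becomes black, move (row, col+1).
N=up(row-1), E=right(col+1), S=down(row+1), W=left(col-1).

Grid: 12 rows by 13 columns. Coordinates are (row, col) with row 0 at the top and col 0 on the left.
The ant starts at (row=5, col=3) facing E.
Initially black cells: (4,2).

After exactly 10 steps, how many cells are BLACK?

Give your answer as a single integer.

Answer: 7

Derivation:
Step 1: on WHITE (5,3): turn R to S, flip to black, move to (6,3). |black|=2
Step 2: on WHITE (6,3): turn R to W, flip to black, move to (6,2). |black|=3
Step 3: on WHITE (6,2): turn R to N, flip to black, move to (5,2). |black|=4
Step 4: on WHITE (5,2): turn R to E, flip to black, move to (5,3). |black|=5
Step 5: on BLACK (5,3): turn L to N, flip to white, move to (4,3). |black|=4
Step 6: on WHITE (4,3): turn R to E, flip to black, move to (4,4). |black|=5
Step 7: on WHITE (4,4): turn R to S, flip to black, move to (5,4). |black|=6
Step 8: on WHITE (5,4): turn R to W, flip to black, move to (5,3). |black|=7
Step 9: on WHITE (5,3): turn R to N, flip to black, move to (4,3). |black|=8
Step 10: on BLACK (4,3): turn L to W, flip to white, move to (4,2). |black|=7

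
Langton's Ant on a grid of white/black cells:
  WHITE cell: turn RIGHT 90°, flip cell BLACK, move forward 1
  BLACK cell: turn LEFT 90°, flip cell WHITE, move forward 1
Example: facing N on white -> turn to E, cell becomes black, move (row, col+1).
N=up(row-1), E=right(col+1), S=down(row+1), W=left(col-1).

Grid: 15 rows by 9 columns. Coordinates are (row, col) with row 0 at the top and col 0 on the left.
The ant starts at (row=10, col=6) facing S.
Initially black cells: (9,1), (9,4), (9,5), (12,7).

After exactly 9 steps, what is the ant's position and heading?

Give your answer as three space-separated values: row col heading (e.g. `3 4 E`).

Answer: 10 5 E

Derivation:
Step 1: on WHITE (10,6): turn R to W, flip to black, move to (10,5). |black|=5
Step 2: on WHITE (10,5): turn R to N, flip to black, move to (9,5). |black|=6
Step 3: on BLACK (9,5): turn L to W, flip to white, move to (9,4). |black|=5
Step 4: on BLACK (9,4): turn L to S, flip to white, move to (10,4). |black|=4
Step 5: on WHITE (10,4): turn R to W, flip to black, move to (10,3). |black|=5
Step 6: on WHITE (10,3): turn R to N, flip to black, move to (9,3). |black|=6
Step 7: on WHITE (9,3): turn R to E, flip to black, move to (9,4). |black|=7
Step 8: on WHITE (9,4): turn R to S, flip to black, move to (10,4). |black|=8
Step 9: on BLACK (10,4): turn L to E, flip to white, move to (10,5). |black|=7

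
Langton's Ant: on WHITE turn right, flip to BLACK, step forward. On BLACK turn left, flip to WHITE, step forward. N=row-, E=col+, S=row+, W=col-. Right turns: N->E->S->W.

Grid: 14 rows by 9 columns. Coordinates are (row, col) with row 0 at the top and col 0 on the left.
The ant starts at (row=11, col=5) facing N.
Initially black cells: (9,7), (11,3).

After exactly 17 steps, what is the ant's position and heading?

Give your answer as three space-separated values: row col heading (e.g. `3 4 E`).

Answer: 11 2 W

Derivation:
Step 1: on WHITE (11,5): turn R to E, flip to black, move to (11,6). |black|=3
Step 2: on WHITE (11,6): turn R to S, flip to black, move to (12,6). |black|=4
Step 3: on WHITE (12,6): turn R to W, flip to black, move to (12,5). |black|=5
Step 4: on WHITE (12,5): turn R to N, flip to black, move to (11,5). |black|=6
Step 5: on BLACK (11,5): turn L to W, flip to white, move to (11,4). |black|=5
Step 6: on WHITE (11,4): turn R to N, flip to black, move to (10,4). |black|=6
Step 7: on WHITE (10,4): turn R to E, flip to black, move to (10,5). |black|=7
Step 8: on WHITE (10,5): turn R to S, flip to black, move to (11,5). |black|=8
Step 9: on WHITE (11,5): turn R to W, flip to black, move to (11,4). |black|=9
Step 10: on BLACK (11,4): turn L to S, flip to white, move to (12,4). |black|=8
Step 11: on WHITE (12,4): turn R to W, flip to black, move to (12,3). |black|=9
Step 12: on WHITE (12,3): turn R to N, flip to black, move to (11,3). |black|=10
Step 13: on BLACK (11,3): turn L to W, flip to white, move to (11,2). |black|=9
Step 14: on WHITE (11,2): turn R to N, flip to black, move to (10,2). |black|=10
Step 15: on WHITE (10,2): turn R to E, flip to black, move to (10,3). |black|=11
Step 16: on WHITE (10,3): turn R to S, flip to black, move to (11,3). |black|=12
Step 17: on WHITE (11,3): turn R to W, flip to black, move to (11,2). |black|=13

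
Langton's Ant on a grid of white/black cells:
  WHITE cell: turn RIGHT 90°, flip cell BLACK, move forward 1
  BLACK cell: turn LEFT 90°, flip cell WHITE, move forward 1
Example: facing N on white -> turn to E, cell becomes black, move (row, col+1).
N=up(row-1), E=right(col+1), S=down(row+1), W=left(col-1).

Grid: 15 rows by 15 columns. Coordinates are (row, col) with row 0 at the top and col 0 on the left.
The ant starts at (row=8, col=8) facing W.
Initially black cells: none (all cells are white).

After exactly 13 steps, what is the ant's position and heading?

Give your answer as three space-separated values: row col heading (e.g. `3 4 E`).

Step 1: on WHITE (8,8): turn R to N, flip to black, move to (7,8). |black|=1
Step 2: on WHITE (7,8): turn R to E, flip to black, move to (7,9). |black|=2
Step 3: on WHITE (7,9): turn R to S, flip to black, move to (8,9). |black|=3
Step 4: on WHITE (8,9): turn R to W, flip to black, move to (8,8). |black|=4
Step 5: on BLACK (8,8): turn L to S, flip to white, move to (9,8). |black|=3
Step 6: on WHITE (9,8): turn R to W, flip to black, move to (9,7). |black|=4
Step 7: on WHITE (9,7): turn R to N, flip to black, move to (8,7). |black|=5
Step 8: on WHITE (8,7): turn R to E, flip to black, move to (8,8). |black|=6
Step 9: on WHITE (8,8): turn R to S, flip to black, move to (9,8). |black|=7
Step 10: on BLACK (9,8): turn L to E, flip to white, move to (9,9). |black|=6
Step 11: on WHITE (9,9): turn R to S, flip to black, move to (10,9). |black|=7
Step 12: on WHITE (10,9): turn R to W, flip to black, move to (10,8). |black|=8
Step 13: on WHITE (10,8): turn R to N, flip to black, move to (9,8). |black|=9

Answer: 9 8 N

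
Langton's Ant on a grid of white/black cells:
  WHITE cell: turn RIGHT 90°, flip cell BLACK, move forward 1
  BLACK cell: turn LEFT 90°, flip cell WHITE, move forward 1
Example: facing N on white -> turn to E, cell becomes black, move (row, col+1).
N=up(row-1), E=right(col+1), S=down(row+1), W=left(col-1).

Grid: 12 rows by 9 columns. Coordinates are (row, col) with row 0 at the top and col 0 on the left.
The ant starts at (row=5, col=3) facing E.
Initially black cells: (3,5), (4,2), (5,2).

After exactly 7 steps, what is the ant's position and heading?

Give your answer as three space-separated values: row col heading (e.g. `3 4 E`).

Answer: 3 2 N

Derivation:
Step 1: on WHITE (5,3): turn R to S, flip to black, move to (6,3). |black|=4
Step 2: on WHITE (6,3): turn R to W, flip to black, move to (6,2). |black|=5
Step 3: on WHITE (6,2): turn R to N, flip to black, move to (5,2). |black|=6
Step 4: on BLACK (5,2): turn L to W, flip to white, move to (5,1). |black|=5
Step 5: on WHITE (5,1): turn R to N, flip to black, move to (4,1). |black|=6
Step 6: on WHITE (4,1): turn R to E, flip to black, move to (4,2). |black|=7
Step 7: on BLACK (4,2): turn L to N, flip to white, move to (3,2). |black|=6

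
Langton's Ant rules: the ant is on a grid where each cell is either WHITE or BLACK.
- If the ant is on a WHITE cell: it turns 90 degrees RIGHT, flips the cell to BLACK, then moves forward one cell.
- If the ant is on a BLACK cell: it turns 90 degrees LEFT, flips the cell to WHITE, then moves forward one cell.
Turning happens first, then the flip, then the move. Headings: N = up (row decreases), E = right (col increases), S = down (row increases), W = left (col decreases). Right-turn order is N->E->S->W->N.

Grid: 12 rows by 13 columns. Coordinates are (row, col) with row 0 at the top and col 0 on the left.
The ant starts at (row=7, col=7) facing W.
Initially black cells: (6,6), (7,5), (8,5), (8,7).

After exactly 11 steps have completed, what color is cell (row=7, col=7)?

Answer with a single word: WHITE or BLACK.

Step 1: on WHITE (7,7): turn R to N, flip to black, move to (6,7). |black|=5
Step 2: on WHITE (6,7): turn R to E, flip to black, move to (6,8). |black|=6
Step 3: on WHITE (6,8): turn R to S, flip to black, move to (7,8). |black|=7
Step 4: on WHITE (7,8): turn R to W, flip to black, move to (7,7). |black|=8
Step 5: on BLACK (7,7): turn L to S, flip to white, move to (8,7). |black|=7
Step 6: on BLACK (8,7): turn L to E, flip to white, move to (8,8). |black|=6
Step 7: on WHITE (8,8): turn R to S, flip to black, move to (9,8). |black|=7
Step 8: on WHITE (9,8): turn R to W, flip to black, move to (9,7). |black|=8
Step 9: on WHITE (9,7): turn R to N, flip to black, move to (8,7). |black|=9
Step 10: on WHITE (8,7): turn R to E, flip to black, move to (8,8). |black|=10
Step 11: on BLACK (8,8): turn L to N, flip to white, move to (7,8). |black|=9

Answer: WHITE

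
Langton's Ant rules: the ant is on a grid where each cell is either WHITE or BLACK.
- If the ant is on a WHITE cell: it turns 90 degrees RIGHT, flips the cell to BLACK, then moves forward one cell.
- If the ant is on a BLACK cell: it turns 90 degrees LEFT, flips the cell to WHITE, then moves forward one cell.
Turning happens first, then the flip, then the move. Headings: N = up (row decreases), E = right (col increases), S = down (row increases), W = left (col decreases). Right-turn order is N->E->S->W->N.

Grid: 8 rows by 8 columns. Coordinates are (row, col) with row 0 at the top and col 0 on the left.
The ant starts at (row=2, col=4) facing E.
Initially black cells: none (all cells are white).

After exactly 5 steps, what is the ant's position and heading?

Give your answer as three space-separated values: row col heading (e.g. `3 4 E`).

Step 1: on WHITE (2,4): turn R to S, flip to black, move to (3,4). |black|=1
Step 2: on WHITE (3,4): turn R to W, flip to black, move to (3,3). |black|=2
Step 3: on WHITE (3,3): turn R to N, flip to black, move to (2,3). |black|=3
Step 4: on WHITE (2,3): turn R to E, flip to black, move to (2,4). |black|=4
Step 5: on BLACK (2,4): turn L to N, flip to white, move to (1,4). |black|=3

Answer: 1 4 N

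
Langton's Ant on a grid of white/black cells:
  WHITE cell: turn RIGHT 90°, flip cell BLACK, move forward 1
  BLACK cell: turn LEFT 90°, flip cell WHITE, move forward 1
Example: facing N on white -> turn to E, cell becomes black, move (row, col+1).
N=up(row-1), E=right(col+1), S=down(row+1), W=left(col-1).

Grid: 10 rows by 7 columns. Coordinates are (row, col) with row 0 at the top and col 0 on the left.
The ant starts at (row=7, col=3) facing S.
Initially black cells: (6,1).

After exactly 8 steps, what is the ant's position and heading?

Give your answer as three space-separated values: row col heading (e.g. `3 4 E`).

Answer: 7 3 N

Derivation:
Step 1: on WHITE (7,3): turn R to W, flip to black, move to (7,2). |black|=2
Step 2: on WHITE (7,2): turn R to N, flip to black, move to (6,2). |black|=3
Step 3: on WHITE (6,2): turn R to E, flip to black, move to (6,3). |black|=4
Step 4: on WHITE (6,3): turn R to S, flip to black, move to (7,3). |black|=5
Step 5: on BLACK (7,3): turn L to E, flip to white, move to (7,4). |black|=4
Step 6: on WHITE (7,4): turn R to S, flip to black, move to (8,4). |black|=5
Step 7: on WHITE (8,4): turn R to W, flip to black, move to (8,3). |black|=6
Step 8: on WHITE (8,3): turn R to N, flip to black, move to (7,3). |black|=7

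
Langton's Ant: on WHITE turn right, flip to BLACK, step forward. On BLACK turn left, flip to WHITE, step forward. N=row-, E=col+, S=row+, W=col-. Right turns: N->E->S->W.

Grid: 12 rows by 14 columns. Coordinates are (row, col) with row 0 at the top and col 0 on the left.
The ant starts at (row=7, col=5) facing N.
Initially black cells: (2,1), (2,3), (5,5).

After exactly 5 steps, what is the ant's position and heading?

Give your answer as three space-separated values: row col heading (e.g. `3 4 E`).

Step 1: on WHITE (7,5): turn R to E, flip to black, move to (7,6). |black|=4
Step 2: on WHITE (7,6): turn R to S, flip to black, move to (8,6). |black|=5
Step 3: on WHITE (8,6): turn R to W, flip to black, move to (8,5). |black|=6
Step 4: on WHITE (8,5): turn R to N, flip to black, move to (7,5). |black|=7
Step 5: on BLACK (7,5): turn L to W, flip to white, move to (7,4). |black|=6

Answer: 7 4 W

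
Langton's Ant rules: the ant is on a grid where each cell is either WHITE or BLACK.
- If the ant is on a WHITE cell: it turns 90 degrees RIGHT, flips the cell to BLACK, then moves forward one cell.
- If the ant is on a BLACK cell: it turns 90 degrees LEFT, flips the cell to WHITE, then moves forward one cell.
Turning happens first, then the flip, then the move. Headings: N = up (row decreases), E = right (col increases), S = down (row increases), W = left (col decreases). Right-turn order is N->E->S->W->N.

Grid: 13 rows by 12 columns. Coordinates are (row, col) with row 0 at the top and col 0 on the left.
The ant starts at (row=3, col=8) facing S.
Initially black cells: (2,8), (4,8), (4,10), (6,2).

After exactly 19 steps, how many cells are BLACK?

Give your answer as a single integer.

Answer: 9

Derivation:
Step 1: on WHITE (3,8): turn R to W, flip to black, move to (3,7). |black|=5
Step 2: on WHITE (3,7): turn R to N, flip to black, move to (2,7). |black|=6
Step 3: on WHITE (2,7): turn R to E, flip to black, move to (2,8). |black|=7
Step 4: on BLACK (2,8): turn L to N, flip to white, move to (1,8). |black|=6
Step 5: on WHITE (1,8): turn R to E, flip to black, move to (1,9). |black|=7
Step 6: on WHITE (1,9): turn R to S, flip to black, move to (2,9). |black|=8
Step 7: on WHITE (2,9): turn R to W, flip to black, move to (2,8). |black|=9
Step 8: on WHITE (2,8): turn R to N, flip to black, move to (1,8). |black|=10
Step 9: on BLACK (1,8): turn L to W, flip to white, move to (1,7). |black|=9
Step 10: on WHITE (1,7): turn R to N, flip to black, move to (0,7). |black|=10
Step 11: on WHITE (0,7): turn R to E, flip to black, move to (0,8). |black|=11
Step 12: on WHITE (0,8): turn R to S, flip to black, move to (1,8). |black|=12
Step 13: on WHITE (1,8): turn R to W, flip to black, move to (1,7). |black|=13
Step 14: on BLACK (1,7): turn L to S, flip to white, move to (2,7). |black|=12
Step 15: on BLACK (2,7): turn L to E, flip to white, move to (2,8). |black|=11
Step 16: on BLACK (2,8): turn L to N, flip to white, move to (1,8). |black|=10
Step 17: on BLACK (1,8): turn L to W, flip to white, move to (1,7). |black|=9
Step 18: on WHITE (1,7): turn R to N, flip to black, move to (0,7). |black|=10
Step 19: on BLACK (0,7): turn L to W, flip to white, move to (0,6). |black|=9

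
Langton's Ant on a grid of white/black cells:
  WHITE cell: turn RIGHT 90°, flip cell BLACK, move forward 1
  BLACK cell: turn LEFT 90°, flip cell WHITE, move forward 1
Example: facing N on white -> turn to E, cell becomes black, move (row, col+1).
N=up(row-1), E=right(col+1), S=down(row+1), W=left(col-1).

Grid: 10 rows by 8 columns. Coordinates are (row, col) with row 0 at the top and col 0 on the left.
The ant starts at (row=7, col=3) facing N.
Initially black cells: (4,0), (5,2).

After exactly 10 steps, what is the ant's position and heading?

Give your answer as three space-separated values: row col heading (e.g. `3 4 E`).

Answer: 8 2 S

Derivation:
Step 1: on WHITE (7,3): turn R to E, flip to black, move to (7,4). |black|=3
Step 2: on WHITE (7,4): turn R to S, flip to black, move to (8,4). |black|=4
Step 3: on WHITE (8,4): turn R to W, flip to black, move to (8,3). |black|=5
Step 4: on WHITE (8,3): turn R to N, flip to black, move to (7,3). |black|=6
Step 5: on BLACK (7,3): turn L to W, flip to white, move to (7,2). |black|=5
Step 6: on WHITE (7,2): turn R to N, flip to black, move to (6,2). |black|=6
Step 7: on WHITE (6,2): turn R to E, flip to black, move to (6,3). |black|=7
Step 8: on WHITE (6,3): turn R to S, flip to black, move to (7,3). |black|=8
Step 9: on WHITE (7,3): turn R to W, flip to black, move to (7,2). |black|=9
Step 10: on BLACK (7,2): turn L to S, flip to white, move to (8,2). |black|=8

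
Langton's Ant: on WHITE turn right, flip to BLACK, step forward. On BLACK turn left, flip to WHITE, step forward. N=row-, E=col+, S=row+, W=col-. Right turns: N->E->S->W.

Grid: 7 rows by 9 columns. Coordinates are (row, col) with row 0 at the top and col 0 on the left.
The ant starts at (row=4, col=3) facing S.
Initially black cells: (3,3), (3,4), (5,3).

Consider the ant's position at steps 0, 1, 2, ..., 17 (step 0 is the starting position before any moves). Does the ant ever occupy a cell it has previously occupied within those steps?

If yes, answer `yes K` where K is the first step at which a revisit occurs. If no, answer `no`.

Answer: yes 10

Derivation:
Step 1: on WHITE (4,3): turn R to W, flip to black, move to (4,2). |black|=4 — new cell
Step 2: on WHITE (4,2): turn R to N, flip to black, move to (3,2). |black|=5 — new cell
Step 3: on WHITE (3,2): turn R to E, flip to black, move to (3,3). |black|=6 — new cell
Step 4: on BLACK (3,3): turn L to N, flip to white, move to (2,3). |black|=5 — new cell
Step 5: on WHITE (2,3): turn R to E, flip to black, move to (2,4). |black|=6 — new cell
Step 6: on WHITE (2,4): turn R to S, flip to black, move to (3,4). |black|=7 — new cell
Step 7: on BLACK (3,4): turn L to E, flip to white, move to (3,5). |black|=6 — new cell
Step 8: on WHITE (3,5): turn R to S, flip to black, move to (4,5). |black|=7 — new cell
Step 9: on WHITE (4,5): turn R to W, flip to black, move to (4,4). |black|=8 — new cell
Step 10: on WHITE (4,4): turn R to N, flip to black, move to (3,4). |black|=9 — REVISIT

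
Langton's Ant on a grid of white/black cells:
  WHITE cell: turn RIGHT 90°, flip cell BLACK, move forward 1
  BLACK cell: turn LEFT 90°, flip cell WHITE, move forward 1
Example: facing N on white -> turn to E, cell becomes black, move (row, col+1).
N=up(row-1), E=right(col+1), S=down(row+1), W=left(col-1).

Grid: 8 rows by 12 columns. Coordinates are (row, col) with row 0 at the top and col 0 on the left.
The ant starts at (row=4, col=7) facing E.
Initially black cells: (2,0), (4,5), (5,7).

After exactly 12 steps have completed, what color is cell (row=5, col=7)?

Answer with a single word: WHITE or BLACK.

Step 1: on WHITE (4,7): turn R to S, flip to black, move to (5,7). |black|=4
Step 2: on BLACK (5,7): turn L to E, flip to white, move to (5,8). |black|=3
Step 3: on WHITE (5,8): turn R to S, flip to black, move to (6,8). |black|=4
Step 4: on WHITE (6,8): turn R to W, flip to black, move to (6,7). |black|=5
Step 5: on WHITE (6,7): turn R to N, flip to black, move to (5,7). |black|=6
Step 6: on WHITE (5,7): turn R to E, flip to black, move to (5,8). |black|=7
Step 7: on BLACK (5,8): turn L to N, flip to white, move to (4,8). |black|=6
Step 8: on WHITE (4,8): turn R to E, flip to black, move to (4,9). |black|=7
Step 9: on WHITE (4,9): turn R to S, flip to black, move to (5,9). |black|=8
Step 10: on WHITE (5,9): turn R to W, flip to black, move to (5,8). |black|=9
Step 11: on WHITE (5,8): turn R to N, flip to black, move to (4,8). |black|=10
Step 12: on BLACK (4,8): turn L to W, flip to white, move to (4,7). |black|=9

Answer: BLACK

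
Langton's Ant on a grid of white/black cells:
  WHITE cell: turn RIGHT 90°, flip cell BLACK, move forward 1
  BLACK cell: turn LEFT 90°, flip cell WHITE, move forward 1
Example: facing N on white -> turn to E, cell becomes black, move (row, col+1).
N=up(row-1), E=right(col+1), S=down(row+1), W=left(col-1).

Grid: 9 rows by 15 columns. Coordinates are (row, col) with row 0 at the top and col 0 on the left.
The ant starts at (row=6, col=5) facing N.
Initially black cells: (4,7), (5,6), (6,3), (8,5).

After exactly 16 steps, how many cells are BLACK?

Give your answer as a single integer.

Answer: 14

Derivation:
Step 1: on WHITE (6,5): turn R to E, flip to black, move to (6,6). |black|=5
Step 2: on WHITE (6,6): turn R to S, flip to black, move to (7,6). |black|=6
Step 3: on WHITE (7,6): turn R to W, flip to black, move to (7,5). |black|=7
Step 4: on WHITE (7,5): turn R to N, flip to black, move to (6,5). |black|=8
Step 5: on BLACK (6,5): turn L to W, flip to white, move to (6,4). |black|=7
Step 6: on WHITE (6,4): turn R to N, flip to black, move to (5,4). |black|=8
Step 7: on WHITE (5,4): turn R to E, flip to black, move to (5,5). |black|=9
Step 8: on WHITE (5,5): turn R to S, flip to black, move to (6,5). |black|=10
Step 9: on WHITE (6,5): turn R to W, flip to black, move to (6,4). |black|=11
Step 10: on BLACK (6,4): turn L to S, flip to white, move to (7,4). |black|=10
Step 11: on WHITE (7,4): turn R to W, flip to black, move to (7,3). |black|=11
Step 12: on WHITE (7,3): turn R to N, flip to black, move to (6,3). |black|=12
Step 13: on BLACK (6,3): turn L to W, flip to white, move to (6,2). |black|=11
Step 14: on WHITE (6,2): turn R to N, flip to black, move to (5,2). |black|=12
Step 15: on WHITE (5,2): turn R to E, flip to black, move to (5,3). |black|=13
Step 16: on WHITE (5,3): turn R to S, flip to black, move to (6,3). |black|=14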